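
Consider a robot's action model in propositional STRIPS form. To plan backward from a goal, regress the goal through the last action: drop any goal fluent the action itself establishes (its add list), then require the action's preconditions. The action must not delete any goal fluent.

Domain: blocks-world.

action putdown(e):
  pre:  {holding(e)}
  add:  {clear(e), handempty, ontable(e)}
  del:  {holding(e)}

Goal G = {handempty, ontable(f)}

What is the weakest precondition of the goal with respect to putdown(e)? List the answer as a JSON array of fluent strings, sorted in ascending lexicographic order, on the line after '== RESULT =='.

Compute (G \ add) ∪ pre:
  G ∩ del = {}  (empty — regression defined)
  G \ add = {handempty, ontable(f)} \ {clear(e), handempty, ontable(e)} = {ontable(f)}
  ∪ pre   = {ontable(f)} ∪ {holding(e)}
          = {holding(e), ontable(f)}

== RESULT ==
["holding(e)", "ontable(f)"]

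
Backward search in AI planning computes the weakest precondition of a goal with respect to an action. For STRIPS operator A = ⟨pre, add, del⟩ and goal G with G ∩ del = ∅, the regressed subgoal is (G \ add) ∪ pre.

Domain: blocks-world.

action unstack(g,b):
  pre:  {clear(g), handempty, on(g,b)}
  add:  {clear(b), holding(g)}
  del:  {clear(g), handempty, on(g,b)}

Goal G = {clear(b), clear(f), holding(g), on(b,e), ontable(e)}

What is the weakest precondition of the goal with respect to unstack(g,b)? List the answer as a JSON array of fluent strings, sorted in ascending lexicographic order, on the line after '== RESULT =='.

Regress:
  G ∩ del = {}  (empty — regression defined)
  G \ add = {clear(b), clear(f), holding(g), on(b,e), ontable(e)} \ {clear(b), holding(g)} = {clear(f), on(b,e), ontable(e)}
  ∪ pre   = {clear(f), on(b,e), ontable(e)} ∪ {clear(g), handempty, on(g,b)}
          = {clear(f), clear(g), handempty, on(b,e), on(g,b), ontable(e)}

== RESULT ==
["clear(f)", "clear(g)", "handempty", "on(b,e)", "on(g,b)", "ontable(e)"]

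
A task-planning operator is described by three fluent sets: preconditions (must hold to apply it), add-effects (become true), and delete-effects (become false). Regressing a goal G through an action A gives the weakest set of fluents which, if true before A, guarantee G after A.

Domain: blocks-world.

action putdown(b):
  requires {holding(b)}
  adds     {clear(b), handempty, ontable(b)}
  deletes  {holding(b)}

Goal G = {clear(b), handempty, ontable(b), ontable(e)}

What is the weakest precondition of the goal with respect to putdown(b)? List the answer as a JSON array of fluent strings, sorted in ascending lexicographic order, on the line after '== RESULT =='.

Regress:
  G ∩ del = {}  (empty — regression defined)
  G \ add = {clear(b), handempty, ontable(b), ontable(e)} \ {clear(b), handempty, ontable(b)} = {ontable(e)}
  ∪ pre   = {ontable(e)} ∪ {holding(b)}
          = {holding(b), ontable(e)}

== RESULT ==
["holding(b)", "ontable(e)"]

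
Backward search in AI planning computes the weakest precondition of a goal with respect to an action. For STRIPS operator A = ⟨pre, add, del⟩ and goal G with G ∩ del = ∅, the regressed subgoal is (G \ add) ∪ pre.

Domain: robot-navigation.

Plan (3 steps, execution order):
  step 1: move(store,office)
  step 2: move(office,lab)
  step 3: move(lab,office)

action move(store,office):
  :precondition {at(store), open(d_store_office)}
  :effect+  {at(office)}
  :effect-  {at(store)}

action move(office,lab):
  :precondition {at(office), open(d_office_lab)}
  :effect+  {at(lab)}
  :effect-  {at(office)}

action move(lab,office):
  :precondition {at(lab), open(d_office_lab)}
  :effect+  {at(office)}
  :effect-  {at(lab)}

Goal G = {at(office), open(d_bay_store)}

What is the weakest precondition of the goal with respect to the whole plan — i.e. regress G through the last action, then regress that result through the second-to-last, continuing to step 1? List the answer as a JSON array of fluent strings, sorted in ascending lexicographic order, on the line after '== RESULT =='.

Regress step by step:
  through step 3 (move(lab,office)): drop {at(office)}, keep {open(d_bay_store)}, require {at(lab), open(d_office_lab)}
    → {at(lab), open(d_bay_store), open(d_office_lab)}
  through step 2 (move(office,lab)): drop {at(lab)}, keep {open(d_bay_store), open(d_office_lab)}, require {at(office), open(d_office_lab)}
    → {at(office), open(d_bay_store), open(d_office_lab)}
  through step 1 (move(store,office)): drop {at(office)}, keep {open(d_bay_store), open(d_office_lab)}, require {at(store), open(d_store_office)}
    → {at(store), open(d_bay_store), open(d_office_lab), open(d_store_office)}

== RESULT ==
["at(store)", "open(d_bay_store)", "open(d_office_lab)", "open(d_store_office)"]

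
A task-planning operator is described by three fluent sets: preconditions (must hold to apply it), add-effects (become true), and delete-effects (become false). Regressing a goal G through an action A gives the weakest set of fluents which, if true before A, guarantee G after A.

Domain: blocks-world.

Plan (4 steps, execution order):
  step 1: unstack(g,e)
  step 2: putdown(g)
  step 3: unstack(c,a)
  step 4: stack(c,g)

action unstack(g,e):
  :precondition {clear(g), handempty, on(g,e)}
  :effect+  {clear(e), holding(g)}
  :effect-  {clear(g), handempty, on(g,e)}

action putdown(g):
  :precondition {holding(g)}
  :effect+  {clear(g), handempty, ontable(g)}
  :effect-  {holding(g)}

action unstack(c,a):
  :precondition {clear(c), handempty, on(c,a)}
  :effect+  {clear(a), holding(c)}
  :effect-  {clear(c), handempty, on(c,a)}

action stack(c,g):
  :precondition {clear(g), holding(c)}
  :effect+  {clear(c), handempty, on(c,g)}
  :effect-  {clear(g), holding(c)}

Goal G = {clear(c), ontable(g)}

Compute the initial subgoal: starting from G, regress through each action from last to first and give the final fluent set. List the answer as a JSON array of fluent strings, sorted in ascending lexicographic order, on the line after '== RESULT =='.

Regress step by step:
  through step 4 (stack(c,g)): drop {clear(c)}, keep {ontable(g)}, require {clear(g), holding(c)}
    → {clear(g), holding(c), ontable(g)}
  through step 3 (unstack(c,a)): drop {holding(c)}, keep {clear(g), ontable(g)}, require {clear(c), handempty, on(c,a)}
    → {clear(c), clear(g), handempty, on(c,a), ontable(g)}
  through step 2 (putdown(g)): drop {clear(g), handempty, ontable(g)}, keep {clear(c), on(c,a)}, require {holding(g)}
    → {clear(c), holding(g), on(c,a)}
  through step 1 (unstack(g,e)): drop {holding(g)}, keep {clear(c), on(c,a)}, require {clear(g), handempty, on(g,e)}
    → {clear(c), clear(g), handempty, on(c,a), on(g,e)}

== RESULT ==
["clear(c)", "clear(g)", "handempty", "on(c,a)", "on(g,e)"]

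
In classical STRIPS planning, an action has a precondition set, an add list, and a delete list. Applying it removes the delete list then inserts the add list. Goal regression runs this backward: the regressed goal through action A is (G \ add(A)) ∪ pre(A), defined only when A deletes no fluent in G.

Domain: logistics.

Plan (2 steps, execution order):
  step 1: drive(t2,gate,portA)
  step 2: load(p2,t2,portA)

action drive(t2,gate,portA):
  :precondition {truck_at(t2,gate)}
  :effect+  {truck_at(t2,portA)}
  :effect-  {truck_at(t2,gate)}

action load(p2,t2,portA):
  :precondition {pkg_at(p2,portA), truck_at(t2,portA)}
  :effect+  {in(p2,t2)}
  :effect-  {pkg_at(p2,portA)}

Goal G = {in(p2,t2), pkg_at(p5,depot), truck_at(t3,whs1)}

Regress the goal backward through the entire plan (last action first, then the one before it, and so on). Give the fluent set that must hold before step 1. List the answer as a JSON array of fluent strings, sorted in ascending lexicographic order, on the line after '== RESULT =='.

Regress step by step:
  through step 2 (load(p2,t2,portA)): drop {in(p2,t2)}, keep {pkg_at(p5,depot), truck_at(t3,whs1)}, require {pkg_at(p2,portA), truck_at(t2,portA)}
    → {pkg_at(p2,portA), pkg_at(p5,depot), truck_at(t2,portA), truck_at(t3,whs1)}
  through step 1 (drive(t2,gate,portA)): drop {truck_at(t2,portA)}, keep {pkg_at(p2,portA), pkg_at(p5,depot), truck_at(t3,whs1)}, require {truck_at(t2,gate)}
    → {pkg_at(p2,portA), pkg_at(p5,depot), truck_at(t2,gate), truck_at(t3,whs1)}

== RESULT ==
["pkg_at(p2,portA)", "pkg_at(p5,depot)", "truck_at(t2,gate)", "truck_at(t3,whs1)"]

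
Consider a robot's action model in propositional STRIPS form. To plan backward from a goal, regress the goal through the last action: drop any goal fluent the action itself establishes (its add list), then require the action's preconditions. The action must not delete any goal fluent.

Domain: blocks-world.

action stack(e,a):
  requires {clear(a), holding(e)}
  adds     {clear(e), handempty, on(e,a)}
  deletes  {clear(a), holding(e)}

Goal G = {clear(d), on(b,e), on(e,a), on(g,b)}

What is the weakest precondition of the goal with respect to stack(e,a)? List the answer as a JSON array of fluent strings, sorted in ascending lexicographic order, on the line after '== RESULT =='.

Regress:
  G ∩ del = {}  (empty — regression defined)
  G \ add = {clear(d), on(b,e), on(e,a), on(g,b)} \ {clear(e), handempty, on(e,a)} = {clear(d), on(b,e), on(g,b)}
  ∪ pre   = {clear(d), on(b,e), on(g,b)} ∪ {clear(a), holding(e)}
          = {clear(a), clear(d), holding(e), on(b,e), on(g,b)}

== RESULT ==
["clear(a)", "clear(d)", "holding(e)", "on(b,e)", "on(g,b)"]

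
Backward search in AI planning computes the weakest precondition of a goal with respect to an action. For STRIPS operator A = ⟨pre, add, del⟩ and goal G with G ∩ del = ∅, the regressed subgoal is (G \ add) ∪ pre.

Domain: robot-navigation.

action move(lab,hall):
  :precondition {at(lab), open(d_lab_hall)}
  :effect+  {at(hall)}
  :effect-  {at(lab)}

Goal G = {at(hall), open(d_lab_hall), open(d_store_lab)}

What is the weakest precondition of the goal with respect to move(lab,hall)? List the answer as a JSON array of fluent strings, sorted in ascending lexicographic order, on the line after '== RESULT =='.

Regress:
  G ∩ del = {}  (empty — regression defined)
  G \ add = {at(hall), open(d_lab_hall), open(d_store_lab)} \ {at(hall)} = {open(d_lab_hall), open(d_store_lab)}
  ∪ pre   = {open(d_lab_hall), open(d_store_lab)} ∪ {at(lab), open(d_lab_hall)}
          = {at(lab), open(d_lab_hall), open(d_store_lab)}

== RESULT ==
["at(lab)", "open(d_lab_hall)", "open(d_store_lab)"]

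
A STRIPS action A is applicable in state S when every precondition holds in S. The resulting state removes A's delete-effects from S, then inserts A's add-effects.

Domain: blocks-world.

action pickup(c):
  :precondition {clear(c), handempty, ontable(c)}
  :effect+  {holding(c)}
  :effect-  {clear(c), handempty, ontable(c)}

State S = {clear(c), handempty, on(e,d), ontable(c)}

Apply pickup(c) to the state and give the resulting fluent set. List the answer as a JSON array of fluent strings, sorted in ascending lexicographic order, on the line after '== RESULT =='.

Progress:
  pre ⊆ S: {clear(c), handempty, ontable(c)} ⊆ S  — applicable
  S \ del = {on(e,d)}
  ∪ add   = {holding(c), on(e,d)}

== RESULT ==
["holding(c)", "on(e,d)"]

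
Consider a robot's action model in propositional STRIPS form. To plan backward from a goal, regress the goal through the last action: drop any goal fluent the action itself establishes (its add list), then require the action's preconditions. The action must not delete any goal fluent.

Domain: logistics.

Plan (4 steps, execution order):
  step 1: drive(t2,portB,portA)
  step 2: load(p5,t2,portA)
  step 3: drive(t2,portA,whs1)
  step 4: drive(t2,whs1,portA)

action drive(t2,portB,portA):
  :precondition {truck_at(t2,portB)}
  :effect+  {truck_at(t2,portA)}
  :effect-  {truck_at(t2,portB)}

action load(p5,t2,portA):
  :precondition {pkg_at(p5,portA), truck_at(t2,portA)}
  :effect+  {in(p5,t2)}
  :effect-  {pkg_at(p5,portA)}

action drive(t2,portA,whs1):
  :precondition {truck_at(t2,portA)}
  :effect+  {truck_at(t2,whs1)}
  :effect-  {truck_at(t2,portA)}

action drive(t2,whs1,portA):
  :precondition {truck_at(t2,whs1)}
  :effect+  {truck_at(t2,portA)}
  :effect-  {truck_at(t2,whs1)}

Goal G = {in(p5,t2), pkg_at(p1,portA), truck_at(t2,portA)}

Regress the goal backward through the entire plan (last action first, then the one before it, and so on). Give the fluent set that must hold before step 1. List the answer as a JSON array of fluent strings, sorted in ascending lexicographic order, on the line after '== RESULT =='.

Regress step by step:
  through step 4 (drive(t2,whs1,portA)): drop {truck_at(t2,portA)}, keep {in(p5,t2), pkg_at(p1,portA)}, require {truck_at(t2,whs1)}
    → {in(p5,t2), pkg_at(p1,portA), truck_at(t2,whs1)}
  through step 3 (drive(t2,portA,whs1)): drop {truck_at(t2,whs1)}, keep {in(p5,t2), pkg_at(p1,portA)}, require {truck_at(t2,portA)}
    → {in(p5,t2), pkg_at(p1,portA), truck_at(t2,portA)}
  through step 2 (load(p5,t2,portA)): drop {in(p5,t2)}, keep {pkg_at(p1,portA), truck_at(t2,portA)}, require {pkg_at(p5,portA), truck_at(t2,portA)}
    → {pkg_at(p1,portA), pkg_at(p5,portA), truck_at(t2,portA)}
  through step 1 (drive(t2,portB,portA)): drop {truck_at(t2,portA)}, keep {pkg_at(p1,portA), pkg_at(p5,portA)}, require {truck_at(t2,portB)}
    → {pkg_at(p1,portA), pkg_at(p5,portA), truck_at(t2,portB)}

== RESULT ==
["pkg_at(p1,portA)", "pkg_at(p5,portA)", "truck_at(t2,portB)"]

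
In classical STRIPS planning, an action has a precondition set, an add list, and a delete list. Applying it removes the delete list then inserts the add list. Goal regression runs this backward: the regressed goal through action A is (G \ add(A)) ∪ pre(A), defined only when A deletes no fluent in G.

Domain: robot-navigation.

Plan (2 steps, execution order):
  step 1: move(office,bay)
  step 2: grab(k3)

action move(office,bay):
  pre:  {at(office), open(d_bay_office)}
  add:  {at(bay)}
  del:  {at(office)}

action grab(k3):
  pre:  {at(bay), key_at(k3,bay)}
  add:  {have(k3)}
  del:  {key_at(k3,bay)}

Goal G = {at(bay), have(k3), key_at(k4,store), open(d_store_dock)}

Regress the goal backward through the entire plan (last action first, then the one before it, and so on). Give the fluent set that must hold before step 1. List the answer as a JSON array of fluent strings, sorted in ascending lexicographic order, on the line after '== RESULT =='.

Regress step by step:
  through step 2 (grab(k3)): drop {have(k3)}, keep {at(bay), key_at(k4,store), open(d_store_dock)}, require {at(bay), key_at(k3,bay)}
    → {at(bay), key_at(k3,bay), key_at(k4,store), open(d_store_dock)}
  through step 1 (move(office,bay)): drop {at(bay)}, keep {key_at(k3,bay), key_at(k4,store), open(d_store_dock)}, require {at(office), open(d_bay_office)}
    → {at(office), key_at(k3,bay), key_at(k4,store), open(d_bay_office), open(d_store_dock)}

== RESULT ==
["at(office)", "key_at(k3,bay)", "key_at(k4,store)", "open(d_bay_office)", "open(d_store_dock)"]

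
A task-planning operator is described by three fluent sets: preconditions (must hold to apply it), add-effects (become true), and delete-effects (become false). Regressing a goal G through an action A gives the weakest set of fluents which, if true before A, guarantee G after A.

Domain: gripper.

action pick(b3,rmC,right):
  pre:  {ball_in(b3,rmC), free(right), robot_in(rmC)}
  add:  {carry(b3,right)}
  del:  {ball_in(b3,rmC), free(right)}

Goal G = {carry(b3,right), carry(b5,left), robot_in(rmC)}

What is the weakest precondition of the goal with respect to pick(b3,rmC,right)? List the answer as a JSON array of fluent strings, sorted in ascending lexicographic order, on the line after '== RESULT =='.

Compute (G \ add) ∪ pre:
  G ∩ del = {}  (empty — regression defined)
  G \ add = {carry(b3,right), carry(b5,left), robot_in(rmC)} \ {carry(b3,right)} = {carry(b5,left), robot_in(rmC)}
  ∪ pre   = {carry(b5,left), robot_in(rmC)} ∪ {ball_in(b3,rmC), free(right), robot_in(rmC)}
          = {ball_in(b3,rmC), carry(b5,left), free(right), robot_in(rmC)}

== RESULT ==
["ball_in(b3,rmC)", "carry(b5,left)", "free(right)", "robot_in(rmC)"]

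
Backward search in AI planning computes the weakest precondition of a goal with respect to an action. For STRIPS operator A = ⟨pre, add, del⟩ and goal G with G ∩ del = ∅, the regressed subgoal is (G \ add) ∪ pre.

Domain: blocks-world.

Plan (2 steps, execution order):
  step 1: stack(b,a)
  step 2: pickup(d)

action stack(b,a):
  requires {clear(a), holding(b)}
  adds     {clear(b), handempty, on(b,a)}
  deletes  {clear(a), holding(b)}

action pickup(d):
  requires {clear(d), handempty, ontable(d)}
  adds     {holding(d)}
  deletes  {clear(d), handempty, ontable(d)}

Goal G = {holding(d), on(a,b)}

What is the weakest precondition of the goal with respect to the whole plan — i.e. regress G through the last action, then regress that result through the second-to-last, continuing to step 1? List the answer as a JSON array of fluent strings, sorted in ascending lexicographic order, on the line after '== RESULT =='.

Regress step by step:
  through step 2 (pickup(d)): drop {holding(d)}, keep {on(a,b)}, require {clear(d), handempty, ontable(d)}
    → {clear(d), handempty, on(a,b), ontable(d)}
  through step 1 (stack(b,a)): drop {handempty}, keep {clear(d), on(a,b), ontable(d)}, require {clear(a), holding(b)}
    → {clear(a), clear(d), holding(b), on(a,b), ontable(d)}

== RESULT ==
["clear(a)", "clear(d)", "holding(b)", "on(a,b)", "ontable(d)"]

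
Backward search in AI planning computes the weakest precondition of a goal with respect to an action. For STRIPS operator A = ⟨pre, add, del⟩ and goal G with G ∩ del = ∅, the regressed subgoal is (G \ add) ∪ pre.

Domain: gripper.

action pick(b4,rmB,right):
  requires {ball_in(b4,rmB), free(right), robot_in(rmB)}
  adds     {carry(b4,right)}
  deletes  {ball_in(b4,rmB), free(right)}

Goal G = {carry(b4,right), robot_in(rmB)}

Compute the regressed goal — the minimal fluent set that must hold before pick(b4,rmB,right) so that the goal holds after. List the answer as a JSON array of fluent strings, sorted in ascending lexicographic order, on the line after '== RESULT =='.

Compute (G \ add) ∪ pre:
  G ∩ del = {}  (empty — regression defined)
  G \ add = {carry(b4,right), robot_in(rmB)} \ {carry(b4,right)} = {robot_in(rmB)}
  ∪ pre   = {robot_in(rmB)} ∪ {ball_in(b4,rmB), free(right), robot_in(rmB)}
          = {ball_in(b4,rmB), free(right), robot_in(rmB)}

== RESULT ==
["ball_in(b4,rmB)", "free(right)", "robot_in(rmB)"]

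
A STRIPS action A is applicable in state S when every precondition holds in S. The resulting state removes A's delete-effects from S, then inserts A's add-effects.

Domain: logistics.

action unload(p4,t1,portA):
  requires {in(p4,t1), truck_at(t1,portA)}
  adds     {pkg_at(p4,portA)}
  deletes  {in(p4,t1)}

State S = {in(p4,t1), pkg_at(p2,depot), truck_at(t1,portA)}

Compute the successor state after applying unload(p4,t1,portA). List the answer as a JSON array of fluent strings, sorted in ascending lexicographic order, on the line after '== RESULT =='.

Compute (S \ del) ∪ add:
  pre ⊆ S: {in(p4,t1), truck_at(t1,portA)} ⊆ S  — applicable
  S \ del = {pkg_at(p2,depot), truck_at(t1,portA)}
  ∪ add   = {pkg_at(p2,depot), pkg_at(p4,portA), truck_at(t1,portA)}

== RESULT ==
["pkg_at(p2,depot)", "pkg_at(p4,portA)", "truck_at(t1,portA)"]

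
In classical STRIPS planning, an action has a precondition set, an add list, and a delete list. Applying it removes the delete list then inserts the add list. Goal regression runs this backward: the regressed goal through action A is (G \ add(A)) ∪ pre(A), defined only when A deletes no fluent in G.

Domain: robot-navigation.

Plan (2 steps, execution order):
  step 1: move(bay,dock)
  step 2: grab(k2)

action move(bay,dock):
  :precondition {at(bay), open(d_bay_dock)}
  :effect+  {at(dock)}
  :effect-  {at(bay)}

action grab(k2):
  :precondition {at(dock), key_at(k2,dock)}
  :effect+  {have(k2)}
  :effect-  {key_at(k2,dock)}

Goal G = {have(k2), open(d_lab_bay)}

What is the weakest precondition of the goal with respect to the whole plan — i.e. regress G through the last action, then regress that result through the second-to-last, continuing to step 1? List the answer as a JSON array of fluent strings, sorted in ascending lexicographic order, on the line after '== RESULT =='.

Work backward from the goal:
  through step 2 (grab(k2)): drop {have(k2)}, keep {open(d_lab_bay)}, require {at(dock), key_at(k2,dock)}
    → {at(dock), key_at(k2,dock), open(d_lab_bay)}
  through step 1 (move(bay,dock)): drop {at(dock)}, keep {key_at(k2,dock), open(d_lab_bay)}, require {at(bay), open(d_bay_dock)}
    → {at(bay), key_at(k2,dock), open(d_bay_dock), open(d_lab_bay)}

== RESULT ==
["at(bay)", "key_at(k2,dock)", "open(d_bay_dock)", "open(d_lab_bay)"]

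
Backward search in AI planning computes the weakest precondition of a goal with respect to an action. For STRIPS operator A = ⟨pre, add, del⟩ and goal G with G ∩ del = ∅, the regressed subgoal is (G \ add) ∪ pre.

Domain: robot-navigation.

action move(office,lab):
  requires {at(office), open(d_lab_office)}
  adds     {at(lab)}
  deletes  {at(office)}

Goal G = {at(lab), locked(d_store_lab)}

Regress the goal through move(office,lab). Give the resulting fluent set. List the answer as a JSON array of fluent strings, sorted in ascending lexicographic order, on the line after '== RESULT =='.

Regress:
  G ∩ del = {}  (empty — regression defined)
  G \ add = {at(lab), locked(d_store_lab)} \ {at(lab)} = {locked(d_store_lab)}
  ∪ pre   = {locked(d_store_lab)} ∪ {at(office), open(d_lab_office)}
          = {at(office), locked(d_store_lab), open(d_lab_office)}

== RESULT ==
["at(office)", "locked(d_store_lab)", "open(d_lab_office)"]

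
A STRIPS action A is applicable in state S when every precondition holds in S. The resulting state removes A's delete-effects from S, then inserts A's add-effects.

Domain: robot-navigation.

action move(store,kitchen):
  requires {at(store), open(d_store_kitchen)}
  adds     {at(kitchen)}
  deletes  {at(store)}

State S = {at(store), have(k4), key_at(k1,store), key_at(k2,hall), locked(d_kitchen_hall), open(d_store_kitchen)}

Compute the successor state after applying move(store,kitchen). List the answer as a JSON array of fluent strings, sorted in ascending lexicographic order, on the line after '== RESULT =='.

Compute (S \ del) ∪ add:
  pre ⊆ S: {at(store), open(d_store_kitchen)} ⊆ S  — applicable
  S \ del = {have(k4), key_at(k1,store), key_at(k2,hall), locked(d_kitchen_hall), open(d_store_kitchen)}
  ∪ add   = {at(kitchen), have(k4), key_at(k1,store), key_at(k2,hall), locked(d_kitchen_hall), open(d_store_kitchen)}

== RESULT ==
["at(kitchen)", "have(k4)", "key_at(k1,store)", "key_at(k2,hall)", "locked(d_kitchen_hall)", "open(d_store_kitchen)"]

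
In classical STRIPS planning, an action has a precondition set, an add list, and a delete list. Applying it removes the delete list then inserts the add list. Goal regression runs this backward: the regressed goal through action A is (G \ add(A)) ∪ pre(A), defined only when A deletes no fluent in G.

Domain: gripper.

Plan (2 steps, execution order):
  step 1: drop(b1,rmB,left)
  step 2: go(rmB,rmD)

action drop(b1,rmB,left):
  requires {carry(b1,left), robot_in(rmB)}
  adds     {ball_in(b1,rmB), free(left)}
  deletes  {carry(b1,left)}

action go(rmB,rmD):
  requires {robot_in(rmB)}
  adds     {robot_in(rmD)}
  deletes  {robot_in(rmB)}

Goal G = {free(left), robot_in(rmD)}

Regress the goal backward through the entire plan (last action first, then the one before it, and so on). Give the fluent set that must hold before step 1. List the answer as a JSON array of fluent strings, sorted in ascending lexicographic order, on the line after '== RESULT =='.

Regress step by step:
  through step 2 (go(rmB,rmD)): drop {robot_in(rmD)}, keep {free(left)}, require {robot_in(rmB)}
    → {free(left), robot_in(rmB)}
  through step 1 (drop(b1,rmB,left)): drop {free(left)}, keep {robot_in(rmB)}, require {carry(b1,left), robot_in(rmB)}
    → {carry(b1,left), robot_in(rmB)}

== RESULT ==
["carry(b1,left)", "robot_in(rmB)"]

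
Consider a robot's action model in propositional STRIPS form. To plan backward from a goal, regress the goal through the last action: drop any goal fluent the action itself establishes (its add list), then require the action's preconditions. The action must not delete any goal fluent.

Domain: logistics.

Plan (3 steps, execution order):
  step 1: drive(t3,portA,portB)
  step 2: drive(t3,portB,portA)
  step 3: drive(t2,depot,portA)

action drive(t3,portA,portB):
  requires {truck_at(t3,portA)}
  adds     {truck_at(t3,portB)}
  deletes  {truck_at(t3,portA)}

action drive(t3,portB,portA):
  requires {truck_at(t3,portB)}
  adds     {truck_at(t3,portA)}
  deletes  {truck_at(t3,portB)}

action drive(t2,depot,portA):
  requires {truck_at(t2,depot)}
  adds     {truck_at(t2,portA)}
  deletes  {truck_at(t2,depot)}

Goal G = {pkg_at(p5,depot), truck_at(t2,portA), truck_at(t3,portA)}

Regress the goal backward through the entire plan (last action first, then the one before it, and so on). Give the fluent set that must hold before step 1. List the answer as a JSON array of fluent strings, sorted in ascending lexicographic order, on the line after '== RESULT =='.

Regress step by step:
  through step 3 (drive(t2,depot,portA)): drop {truck_at(t2,portA)}, keep {pkg_at(p5,depot), truck_at(t3,portA)}, require {truck_at(t2,depot)}
    → {pkg_at(p5,depot), truck_at(t2,depot), truck_at(t3,portA)}
  through step 2 (drive(t3,portB,portA)): drop {truck_at(t3,portA)}, keep {pkg_at(p5,depot), truck_at(t2,depot)}, require {truck_at(t3,portB)}
    → {pkg_at(p5,depot), truck_at(t2,depot), truck_at(t3,portB)}
  through step 1 (drive(t3,portA,portB)): drop {truck_at(t3,portB)}, keep {pkg_at(p5,depot), truck_at(t2,depot)}, require {truck_at(t3,portA)}
    → {pkg_at(p5,depot), truck_at(t2,depot), truck_at(t3,portA)}

== RESULT ==
["pkg_at(p5,depot)", "truck_at(t2,depot)", "truck_at(t3,portA)"]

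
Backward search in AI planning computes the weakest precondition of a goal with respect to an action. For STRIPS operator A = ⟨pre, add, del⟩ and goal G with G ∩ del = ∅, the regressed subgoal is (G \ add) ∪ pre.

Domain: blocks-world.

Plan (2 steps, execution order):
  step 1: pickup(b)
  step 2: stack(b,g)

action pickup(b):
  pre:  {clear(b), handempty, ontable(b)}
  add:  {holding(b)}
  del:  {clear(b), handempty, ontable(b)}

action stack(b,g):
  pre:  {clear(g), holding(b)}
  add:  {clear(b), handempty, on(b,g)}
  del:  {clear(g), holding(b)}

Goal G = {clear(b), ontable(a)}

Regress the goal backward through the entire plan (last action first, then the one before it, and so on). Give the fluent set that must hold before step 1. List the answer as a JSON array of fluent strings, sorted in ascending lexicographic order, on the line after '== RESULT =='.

Work backward from the goal:
  through step 2 (stack(b,g)): drop {clear(b)}, keep {ontable(a)}, require {clear(g), holding(b)}
    → {clear(g), holding(b), ontable(a)}
  through step 1 (pickup(b)): drop {holding(b)}, keep {clear(g), ontable(a)}, require {clear(b), handempty, ontable(b)}
    → {clear(b), clear(g), handempty, ontable(a), ontable(b)}

== RESULT ==
["clear(b)", "clear(g)", "handempty", "ontable(a)", "ontable(b)"]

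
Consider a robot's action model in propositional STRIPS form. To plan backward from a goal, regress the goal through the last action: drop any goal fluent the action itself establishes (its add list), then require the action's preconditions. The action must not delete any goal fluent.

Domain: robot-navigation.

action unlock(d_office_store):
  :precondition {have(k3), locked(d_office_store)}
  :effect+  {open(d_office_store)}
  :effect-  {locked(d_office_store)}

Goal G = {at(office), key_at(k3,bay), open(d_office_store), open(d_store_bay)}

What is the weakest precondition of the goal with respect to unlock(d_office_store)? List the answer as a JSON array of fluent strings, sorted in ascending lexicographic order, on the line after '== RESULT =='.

Regress:
  G ∩ del = {}  (empty — regression defined)
  G \ add = {at(office), key_at(k3,bay), open(d_office_store), open(d_store_bay)} \ {open(d_office_store)} = {at(office), key_at(k3,bay), open(d_store_bay)}
  ∪ pre   = {at(office), key_at(k3,bay), open(d_store_bay)} ∪ {have(k3), locked(d_office_store)}
          = {at(office), have(k3), key_at(k3,bay), locked(d_office_store), open(d_store_bay)}

== RESULT ==
["at(office)", "have(k3)", "key_at(k3,bay)", "locked(d_office_store)", "open(d_store_bay)"]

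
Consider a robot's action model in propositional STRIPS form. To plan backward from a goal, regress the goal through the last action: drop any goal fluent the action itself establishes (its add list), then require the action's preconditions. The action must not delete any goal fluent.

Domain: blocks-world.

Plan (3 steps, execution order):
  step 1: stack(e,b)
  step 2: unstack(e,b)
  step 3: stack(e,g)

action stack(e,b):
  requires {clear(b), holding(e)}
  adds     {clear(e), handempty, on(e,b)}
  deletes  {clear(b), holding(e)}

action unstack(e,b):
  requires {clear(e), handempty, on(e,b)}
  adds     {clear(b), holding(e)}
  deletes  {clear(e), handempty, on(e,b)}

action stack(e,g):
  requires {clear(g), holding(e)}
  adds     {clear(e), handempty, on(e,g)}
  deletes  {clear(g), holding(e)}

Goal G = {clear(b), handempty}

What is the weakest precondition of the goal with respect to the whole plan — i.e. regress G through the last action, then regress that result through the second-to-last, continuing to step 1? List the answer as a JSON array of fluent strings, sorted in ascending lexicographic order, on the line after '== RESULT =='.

Work backward from the goal:
  through step 3 (stack(e,g)): drop {handempty}, keep {clear(b)}, require {clear(g), holding(e)}
    → {clear(b), clear(g), holding(e)}
  through step 2 (unstack(e,b)): drop {clear(b), holding(e)}, keep {clear(g)}, require {clear(e), handempty, on(e,b)}
    → {clear(e), clear(g), handempty, on(e,b)}
  through step 1 (stack(e,b)): drop {clear(e), handempty, on(e,b)}, keep {clear(g)}, require {clear(b), holding(e)}
    → {clear(b), clear(g), holding(e)}

== RESULT ==
["clear(b)", "clear(g)", "holding(e)"]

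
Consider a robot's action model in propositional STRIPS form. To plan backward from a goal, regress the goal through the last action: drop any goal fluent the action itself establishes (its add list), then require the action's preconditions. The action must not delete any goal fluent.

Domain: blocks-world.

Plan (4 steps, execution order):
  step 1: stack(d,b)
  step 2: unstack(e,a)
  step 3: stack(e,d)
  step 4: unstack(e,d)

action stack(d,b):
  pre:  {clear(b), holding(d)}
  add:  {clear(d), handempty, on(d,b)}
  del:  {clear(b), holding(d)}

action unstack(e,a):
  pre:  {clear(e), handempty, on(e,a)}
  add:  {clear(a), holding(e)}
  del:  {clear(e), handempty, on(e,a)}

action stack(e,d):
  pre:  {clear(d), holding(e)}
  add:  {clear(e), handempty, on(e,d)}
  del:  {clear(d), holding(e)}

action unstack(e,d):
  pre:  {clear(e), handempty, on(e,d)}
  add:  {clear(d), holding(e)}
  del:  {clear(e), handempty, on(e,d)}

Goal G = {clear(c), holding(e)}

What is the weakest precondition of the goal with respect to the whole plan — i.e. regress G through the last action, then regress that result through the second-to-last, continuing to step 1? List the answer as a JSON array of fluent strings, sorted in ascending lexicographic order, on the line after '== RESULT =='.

Regress step by step:
  through step 4 (unstack(e,d)): drop {holding(e)}, keep {clear(c)}, require {clear(e), handempty, on(e,d)}
    → {clear(c), clear(e), handempty, on(e,d)}
  through step 3 (stack(e,d)): drop {clear(e), handempty, on(e,d)}, keep {clear(c)}, require {clear(d), holding(e)}
    → {clear(c), clear(d), holding(e)}
  through step 2 (unstack(e,a)): drop {holding(e)}, keep {clear(c), clear(d)}, require {clear(e), handempty, on(e,a)}
    → {clear(c), clear(d), clear(e), handempty, on(e,a)}
  through step 1 (stack(d,b)): drop {clear(d), handempty}, keep {clear(c), clear(e), on(e,a)}, require {clear(b), holding(d)}
    → {clear(b), clear(c), clear(e), holding(d), on(e,a)}

== RESULT ==
["clear(b)", "clear(c)", "clear(e)", "holding(d)", "on(e,a)"]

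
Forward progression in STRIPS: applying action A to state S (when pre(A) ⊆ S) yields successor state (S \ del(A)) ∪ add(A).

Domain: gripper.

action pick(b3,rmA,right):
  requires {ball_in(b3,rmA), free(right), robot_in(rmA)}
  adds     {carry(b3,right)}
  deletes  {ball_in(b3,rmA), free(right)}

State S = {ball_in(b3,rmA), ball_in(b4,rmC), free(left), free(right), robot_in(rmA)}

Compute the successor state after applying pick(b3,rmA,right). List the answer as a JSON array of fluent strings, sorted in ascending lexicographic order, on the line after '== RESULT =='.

Compute (S \ del) ∪ add:
  pre ⊆ S: {ball_in(b3,rmA), free(right), robot_in(rmA)} ⊆ S  — applicable
  S \ del = {ball_in(b4,rmC), free(left), robot_in(rmA)}
  ∪ add   = {ball_in(b4,rmC), carry(b3,right), free(left), robot_in(rmA)}

== RESULT ==
["ball_in(b4,rmC)", "carry(b3,right)", "free(left)", "robot_in(rmA)"]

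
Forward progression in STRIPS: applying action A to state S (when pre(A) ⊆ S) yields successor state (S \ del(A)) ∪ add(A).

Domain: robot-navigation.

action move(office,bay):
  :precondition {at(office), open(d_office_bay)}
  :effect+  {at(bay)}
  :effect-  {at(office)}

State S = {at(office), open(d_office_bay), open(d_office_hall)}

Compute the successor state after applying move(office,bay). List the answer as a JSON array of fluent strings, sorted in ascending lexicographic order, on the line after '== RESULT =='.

Progress:
  pre ⊆ S: {at(office), open(d_office_bay)} ⊆ S  — applicable
  S \ del = {open(d_office_bay), open(d_office_hall)}
  ∪ add   = {at(bay), open(d_office_bay), open(d_office_hall)}

== RESULT ==
["at(bay)", "open(d_office_bay)", "open(d_office_hall)"]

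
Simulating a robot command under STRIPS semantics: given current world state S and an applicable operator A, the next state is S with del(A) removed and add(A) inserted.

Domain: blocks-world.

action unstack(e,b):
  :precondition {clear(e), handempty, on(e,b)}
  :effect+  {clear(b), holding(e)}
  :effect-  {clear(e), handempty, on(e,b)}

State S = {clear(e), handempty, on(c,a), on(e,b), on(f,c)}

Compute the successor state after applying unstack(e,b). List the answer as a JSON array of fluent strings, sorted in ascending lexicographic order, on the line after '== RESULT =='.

Compute (S \ del) ∪ add:
  pre ⊆ S: {clear(e), handempty, on(e,b)} ⊆ S  — applicable
  S \ del = {on(c,a), on(f,c)}
  ∪ add   = {clear(b), holding(e), on(c,a), on(f,c)}

== RESULT ==
["clear(b)", "holding(e)", "on(c,a)", "on(f,c)"]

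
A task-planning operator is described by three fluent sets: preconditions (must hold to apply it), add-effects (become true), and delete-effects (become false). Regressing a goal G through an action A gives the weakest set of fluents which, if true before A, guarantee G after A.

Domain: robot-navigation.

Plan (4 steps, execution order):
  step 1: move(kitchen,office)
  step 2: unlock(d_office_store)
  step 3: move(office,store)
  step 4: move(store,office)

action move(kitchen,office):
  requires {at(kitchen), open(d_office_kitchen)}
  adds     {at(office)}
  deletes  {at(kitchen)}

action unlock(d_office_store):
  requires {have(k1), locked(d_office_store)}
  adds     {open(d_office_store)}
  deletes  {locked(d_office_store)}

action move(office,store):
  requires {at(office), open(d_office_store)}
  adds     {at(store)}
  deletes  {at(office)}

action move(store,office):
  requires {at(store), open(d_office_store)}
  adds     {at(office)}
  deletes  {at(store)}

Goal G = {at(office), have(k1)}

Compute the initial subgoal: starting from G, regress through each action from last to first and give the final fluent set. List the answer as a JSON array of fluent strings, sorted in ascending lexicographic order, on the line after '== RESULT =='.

Work backward from the goal:
  through step 4 (move(store,office)): drop {at(office)}, keep {have(k1)}, require {at(store), open(d_office_store)}
    → {at(store), have(k1), open(d_office_store)}
  through step 3 (move(office,store)): drop {at(store)}, keep {have(k1), open(d_office_store)}, require {at(office), open(d_office_store)}
    → {at(office), have(k1), open(d_office_store)}
  through step 2 (unlock(d_office_store)): drop {open(d_office_store)}, keep {at(office), have(k1)}, require {have(k1), locked(d_office_store)}
    → {at(office), have(k1), locked(d_office_store)}
  through step 1 (move(kitchen,office)): drop {at(office)}, keep {have(k1), locked(d_office_store)}, require {at(kitchen), open(d_office_kitchen)}
    → {at(kitchen), have(k1), locked(d_office_store), open(d_office_kitchen)}

== RESULT ==
["at(kitchen)", "have(k1)", "locked(d_office_store)", "open(d_office_kitchen)"]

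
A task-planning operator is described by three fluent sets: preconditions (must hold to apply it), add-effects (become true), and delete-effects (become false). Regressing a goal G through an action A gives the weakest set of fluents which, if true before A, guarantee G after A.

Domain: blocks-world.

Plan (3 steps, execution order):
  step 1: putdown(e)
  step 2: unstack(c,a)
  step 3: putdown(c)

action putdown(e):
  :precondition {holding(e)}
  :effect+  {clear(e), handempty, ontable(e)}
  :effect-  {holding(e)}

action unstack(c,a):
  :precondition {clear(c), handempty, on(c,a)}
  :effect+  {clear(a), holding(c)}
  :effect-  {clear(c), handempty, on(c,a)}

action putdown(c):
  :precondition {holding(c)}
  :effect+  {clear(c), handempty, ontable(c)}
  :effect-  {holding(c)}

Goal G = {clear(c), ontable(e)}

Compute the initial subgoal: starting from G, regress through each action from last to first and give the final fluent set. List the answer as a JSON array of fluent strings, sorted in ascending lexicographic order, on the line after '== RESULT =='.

Work backward from the goal:
  through step 3 (putdown(c)): drop {clear(c)}, keep {ontable(e)}, require {holding(c)}
    → {holding(c), ontable(e)}
  through step 2 (unstack(c,a)): drop {holding(c)}, keep {ontable(e)}, require {clear(c), handempty, on(c,a)}
    → {clear(c), handempty, on(c,a), ontable(e)}
  through step 1 (putdown(e)): drop {handempty, ontable(e)}, keep {clear(c), on(c,a)}, require {holding(e)}
    → {clear(c), holding(e), on(c,a)}

== RESULT ==
["clear(c)", "holding(e)", "on(c,a)"]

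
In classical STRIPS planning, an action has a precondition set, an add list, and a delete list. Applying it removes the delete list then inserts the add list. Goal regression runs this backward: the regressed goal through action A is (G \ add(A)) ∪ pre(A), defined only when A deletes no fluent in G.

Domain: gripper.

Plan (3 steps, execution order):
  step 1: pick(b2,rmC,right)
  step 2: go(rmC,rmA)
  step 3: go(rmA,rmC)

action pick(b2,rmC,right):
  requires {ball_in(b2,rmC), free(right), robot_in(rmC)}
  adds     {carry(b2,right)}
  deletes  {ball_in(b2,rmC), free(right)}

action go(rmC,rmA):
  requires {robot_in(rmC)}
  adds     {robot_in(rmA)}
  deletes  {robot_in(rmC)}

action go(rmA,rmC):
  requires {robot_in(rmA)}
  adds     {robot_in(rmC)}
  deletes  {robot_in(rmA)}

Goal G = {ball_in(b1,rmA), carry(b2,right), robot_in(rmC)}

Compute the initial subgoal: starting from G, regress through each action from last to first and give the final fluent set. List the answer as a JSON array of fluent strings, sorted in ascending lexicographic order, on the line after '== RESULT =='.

Work backward from the goal:
  through step 3 (go(rmA,rmC)): drop {robot_in(rmC)}, keep {ball_in(b1,rmA), carry(b2,right)}, require {robot_in(rmA)}
    → {ball_in(b1,rmA), carry(b2,right), robot_in(rmA)}
  through step 2 (go(rmC,rmA)): drop {robot_in(rmA)}, keep {ball_in(b1,rmA), carry(b2,right)}, require {robot_in(rmC)}
    → {ball_in(b1,rmA), carry(b2,right), robot_in(rmC)}
  through step 1 (pick(b2,rmC,right)): drop {carry(b2,right)}, keep {ball_in(b1,rmA), robot_in(rmC)}, require {ball_in(b2,rmC), free(right), robot_in(rmC)}
    → {ball_in(b1,rmA), ball_in(b2,rmC), free(right), robot_in(rmC)}

== RESULT ==
["ball_in(b1,rmA)", "ball_in(b2,rmC)", "free(right)", "robot_in(rmC)"]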